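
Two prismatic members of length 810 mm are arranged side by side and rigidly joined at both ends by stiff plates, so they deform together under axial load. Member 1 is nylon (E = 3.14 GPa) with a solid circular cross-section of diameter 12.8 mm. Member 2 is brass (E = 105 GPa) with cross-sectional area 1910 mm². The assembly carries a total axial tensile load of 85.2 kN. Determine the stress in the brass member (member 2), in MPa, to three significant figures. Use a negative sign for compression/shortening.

A_1 = 128.7 mm².
Equal strain + equilibrium ⇒ each member carries load in proportion to AE: A₁E₁ = 404100 N, A₂E₂ = 200600000 N, ΣAE = 201000000 N.
σ₂ = P·E₂/ΣAE = 85200·105000/201000000 = 44.52 MPa.

44.5 MPa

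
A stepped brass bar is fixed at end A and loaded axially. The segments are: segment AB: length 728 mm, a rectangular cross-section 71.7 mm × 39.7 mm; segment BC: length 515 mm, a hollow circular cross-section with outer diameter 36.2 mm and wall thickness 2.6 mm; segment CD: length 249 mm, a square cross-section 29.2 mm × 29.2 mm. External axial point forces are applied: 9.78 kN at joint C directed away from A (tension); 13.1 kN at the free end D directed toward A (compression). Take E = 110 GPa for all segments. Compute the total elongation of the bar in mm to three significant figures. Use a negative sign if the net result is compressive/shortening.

-0.0991 mm

Internal axial forces (sectioning from the free end, tension +): N_CD = -13.1 kN, N_BC = -3.32 kN, N_AB = -3.32 kN.
A_AB = 2846 mm².
A_BC = 274.4 mm².
A_CD = 852.6 mm².
δ_AB = -3320·728/(2846·110000) = -0.007719 mm
δ_BC = -3320·515/(274.4·110000) = -0.05664 mm
δ_CD = -13100·249/(852.6·110000) = -0.03478 mm
δ = Σδ_i = -0.09913 mm.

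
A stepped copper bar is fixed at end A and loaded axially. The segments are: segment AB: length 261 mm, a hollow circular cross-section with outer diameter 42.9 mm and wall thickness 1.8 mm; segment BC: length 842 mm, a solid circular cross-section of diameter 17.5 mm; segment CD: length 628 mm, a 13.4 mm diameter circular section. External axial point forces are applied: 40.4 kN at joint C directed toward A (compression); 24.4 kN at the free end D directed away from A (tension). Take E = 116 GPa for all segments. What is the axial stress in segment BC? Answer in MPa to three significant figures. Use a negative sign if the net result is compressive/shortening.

-66.5 MPa

Internal axial forces (sectioning from the free end, tension +): N_CD = 24.4 kN, N_BC = -16 kN, N_AB = -16 kN.
A_BC = 240.5 mm².
σ_BC = N_BC/A_BC = -16000/240.5 = -66.52 MPa.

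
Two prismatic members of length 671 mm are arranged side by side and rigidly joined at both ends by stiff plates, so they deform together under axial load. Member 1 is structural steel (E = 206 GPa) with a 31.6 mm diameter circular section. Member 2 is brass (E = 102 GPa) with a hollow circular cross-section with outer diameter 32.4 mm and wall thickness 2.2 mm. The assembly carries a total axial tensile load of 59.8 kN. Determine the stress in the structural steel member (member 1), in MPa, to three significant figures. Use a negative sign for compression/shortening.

A_1 = 784.3 mm².
A_2 = 208.7 mm².
Equal strain + equilibrium ⇒ each member carries load in proportion to AE: A₁E₁ = 161600000 N, A₂E₂ = 21290000 N, ΣAE = 182800000 N.
σ₁ = P·E₁/ΣAE = 59800·206000/182800000 = 67.37 MPa.

67.4 MPa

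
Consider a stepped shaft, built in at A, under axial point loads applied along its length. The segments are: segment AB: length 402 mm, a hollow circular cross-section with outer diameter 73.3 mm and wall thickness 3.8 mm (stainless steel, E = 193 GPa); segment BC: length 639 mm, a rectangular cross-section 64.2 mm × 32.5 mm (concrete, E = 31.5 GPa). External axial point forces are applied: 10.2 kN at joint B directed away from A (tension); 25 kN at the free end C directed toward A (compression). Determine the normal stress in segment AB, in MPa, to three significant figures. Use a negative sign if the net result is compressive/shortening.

-17.8 MPa

Internal axial forces (sectioning from the free end, tension +): N_BC = -25 kN, N_AB = -14.8 kN.
A_AB = 829.7 mm².
σ_AB = N_AB/A_AB = -14800/829.7 = -17.84 MPa.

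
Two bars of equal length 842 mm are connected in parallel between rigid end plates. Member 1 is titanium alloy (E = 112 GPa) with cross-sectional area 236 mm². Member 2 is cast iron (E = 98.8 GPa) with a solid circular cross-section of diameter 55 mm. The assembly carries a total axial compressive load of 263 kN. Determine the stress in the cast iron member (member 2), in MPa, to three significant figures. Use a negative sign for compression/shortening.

A_2 = 2376 mm².
Equal strain + equilibrium ⇒ each member carries load in proportion to AE: A₁E₁ = 26430000 N, A₂E₂ = 234700000 N, ΣAE = 261200000 N.
σ₂ = P·E₂/ΣAE = -263000·98800/261200000 = -99.49 MPa.

-99.5 MPa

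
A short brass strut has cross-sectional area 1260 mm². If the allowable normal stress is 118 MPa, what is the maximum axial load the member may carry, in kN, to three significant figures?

149 kN

P_max = σ_allow · A = 118 · 1260 = 148700 N = 148.7 kN.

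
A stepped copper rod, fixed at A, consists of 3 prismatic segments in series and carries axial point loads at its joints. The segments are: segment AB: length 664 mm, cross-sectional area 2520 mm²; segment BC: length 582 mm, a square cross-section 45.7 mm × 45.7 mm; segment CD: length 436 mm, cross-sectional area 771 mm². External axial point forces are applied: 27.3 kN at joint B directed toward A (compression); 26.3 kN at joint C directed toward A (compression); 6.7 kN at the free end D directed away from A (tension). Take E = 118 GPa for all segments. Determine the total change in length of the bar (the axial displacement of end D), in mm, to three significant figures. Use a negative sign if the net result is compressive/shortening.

Internal axial forces (sectioning from the free end, tension +): N_CD = 6.7 kN, N_BC = -19.6 kN, N_AB = -46.9 kN.
A_BC = 2088 mm².
δ_AB = -46900·664/(2520·118000) = -0.1047 mm
δ_BC = -19600·582/(2088·118000) = -0.04629 mm
δ_CD = 6700·436/(771·118000) = 0.03211 mm
δ = Σδ_i = -0.1189 mm.

-0.119 mm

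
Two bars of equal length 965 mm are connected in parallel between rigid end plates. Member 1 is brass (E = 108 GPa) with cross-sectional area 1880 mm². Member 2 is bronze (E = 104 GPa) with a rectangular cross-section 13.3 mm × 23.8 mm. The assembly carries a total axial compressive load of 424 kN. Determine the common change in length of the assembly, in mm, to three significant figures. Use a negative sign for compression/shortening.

-1.73 mm

A_2 = 316.5 mm².
Equal strain + equilibrium ⇒ each member carries load in proportion to AE: A₁E₁ = 203000000 N, A₂E₂ = 32920000 N, ΣAE = 236000000 N.
δ = PL/ΣAE = -424000·965/236000000 = -1.734 mm.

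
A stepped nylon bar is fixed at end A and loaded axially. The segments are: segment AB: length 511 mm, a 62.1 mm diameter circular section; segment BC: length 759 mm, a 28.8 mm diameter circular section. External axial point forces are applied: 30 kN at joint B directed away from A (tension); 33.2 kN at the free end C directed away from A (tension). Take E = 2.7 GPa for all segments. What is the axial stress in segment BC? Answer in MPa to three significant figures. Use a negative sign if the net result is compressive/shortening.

Internal axial forces (sectioning from the free end, tension +): N_BC = 33.2 kN, N_AB = 63.2 kN.
A_BC = 651.4 mm².
σ_BC = N_BC/A_BC = 33200/651.4 = 50.96 MPa.

51.0 MPa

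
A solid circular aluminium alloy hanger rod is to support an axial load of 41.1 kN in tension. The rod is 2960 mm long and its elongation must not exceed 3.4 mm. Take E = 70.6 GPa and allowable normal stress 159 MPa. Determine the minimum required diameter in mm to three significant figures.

25.4 mm

Required area A ≥ P/σ_allow = 41100/159 = 258.5 mm².
For a solid circular section, d ≥ √(4A/π) = 18.14 mm.
Elongation limit: A ≥ PL/(Eδ_allow) = 41100·2960/(70600·3.4) = 506.8 mm² ⇒ d ≥ 25.4 mm.
The elongation limit governs.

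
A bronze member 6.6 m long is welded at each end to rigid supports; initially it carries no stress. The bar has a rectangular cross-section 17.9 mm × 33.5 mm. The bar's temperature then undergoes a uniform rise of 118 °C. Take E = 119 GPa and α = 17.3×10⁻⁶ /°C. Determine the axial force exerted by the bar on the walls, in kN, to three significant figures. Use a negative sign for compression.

Free thermal expansion αLΔT = 17.3e-6 · 6600 · 118 = 13.47 mm.
The walls impose strain ε = −(13.47)/6600 = -2.0414e-03; σ = Eε = 119000 · -2.0414e-03 = -242.9 MPa.
Wall reaction R = σ·A = -242.9·599.6 = -145700 N = -145.7 kN.

-146 kN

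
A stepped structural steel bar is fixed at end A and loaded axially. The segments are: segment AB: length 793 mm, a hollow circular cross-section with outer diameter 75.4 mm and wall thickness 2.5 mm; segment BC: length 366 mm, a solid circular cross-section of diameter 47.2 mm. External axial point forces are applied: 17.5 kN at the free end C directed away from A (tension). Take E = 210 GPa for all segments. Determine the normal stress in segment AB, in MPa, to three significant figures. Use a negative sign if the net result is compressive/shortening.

30.6 MPa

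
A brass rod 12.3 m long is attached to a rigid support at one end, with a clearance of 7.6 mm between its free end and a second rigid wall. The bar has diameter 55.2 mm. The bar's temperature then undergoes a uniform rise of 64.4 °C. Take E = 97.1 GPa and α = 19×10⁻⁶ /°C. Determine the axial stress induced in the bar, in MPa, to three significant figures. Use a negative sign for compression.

Free thermal expansion αLΔT = 19e-6 · 12300 · 64.4 = 15.05 mm.
The walls engage after the gap closes; constrained expansion = 15.05 − 7.6 = 7.45 mm.
The walls impose strain ε = −(7.45)/12300 = -6.0571e-04; σ = Eε = 97100 · -6.0571e-04 = -58.81 MPa.

-58.8 MPa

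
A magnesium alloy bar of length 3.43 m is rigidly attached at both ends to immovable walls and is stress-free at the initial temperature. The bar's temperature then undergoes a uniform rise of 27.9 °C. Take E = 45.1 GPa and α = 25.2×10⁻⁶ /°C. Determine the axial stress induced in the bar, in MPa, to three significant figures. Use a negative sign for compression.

Free thermal expansion αLΔT = 25.2e-6 · 3430 · 27.9 = 2.412 mm.
The walls impose strain ε = −(2.412)/3430 = -7.0308e-04; σ = Eε = 45100 · -7.0308e-04 = -31.71 MPa.

-31.7 MPa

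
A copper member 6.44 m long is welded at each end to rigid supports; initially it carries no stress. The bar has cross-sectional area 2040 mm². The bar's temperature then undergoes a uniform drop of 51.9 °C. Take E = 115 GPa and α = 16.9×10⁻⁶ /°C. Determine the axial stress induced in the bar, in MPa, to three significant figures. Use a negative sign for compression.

Free thermal expansion αLΔT = 16.9e-6 · 6440 · -51.9 = -5.649 mm.
The walls impose strain ε = −(-5.649)/6440 = 8.7711e-04; σ = Eε = 115000 · 8.7711e-04 = 100.9 MPa.

101 MPa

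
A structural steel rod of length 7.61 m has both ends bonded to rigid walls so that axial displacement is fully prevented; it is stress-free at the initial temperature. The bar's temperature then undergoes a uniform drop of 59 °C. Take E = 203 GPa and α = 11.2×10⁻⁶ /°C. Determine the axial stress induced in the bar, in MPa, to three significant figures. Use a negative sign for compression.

134 MPa

Free thermal expansion αLΔT = 11.2e-6 · 7610 · -59 = -5.029 mm.
The walls impose strain ε = −(-5.029)/7610 = 6.6080e-04; σ = Eε = 203000 · 6.6080e-04 = 134.1 MPa.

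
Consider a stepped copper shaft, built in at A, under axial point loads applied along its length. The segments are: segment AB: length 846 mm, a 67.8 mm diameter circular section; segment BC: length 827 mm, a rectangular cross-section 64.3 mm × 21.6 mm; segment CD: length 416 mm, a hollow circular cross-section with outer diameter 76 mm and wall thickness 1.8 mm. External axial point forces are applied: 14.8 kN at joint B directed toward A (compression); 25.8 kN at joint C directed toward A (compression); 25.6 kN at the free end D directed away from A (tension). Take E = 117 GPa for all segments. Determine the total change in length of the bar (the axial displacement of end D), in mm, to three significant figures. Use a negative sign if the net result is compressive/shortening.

Internal axial forces (sectioning from the free end, tension +): N_CD = 25.6 kN, N_BC = -0.2 kN, N_AB = -15 kN.
A_AB = 3610 mm².
A_BC = 1389 mm².
A_CD = 419.6 mm².
δ_AB = -15000·846/(3610·117000) = -0.03004 mm
δ_BC = -200·827/(1389·117000) = -0.001018 mm
δ_CD = 25600·416/(419.6·117000) = 0.2169 mm
δ = Σδ_i = 0.1859 mm.

0.186 mm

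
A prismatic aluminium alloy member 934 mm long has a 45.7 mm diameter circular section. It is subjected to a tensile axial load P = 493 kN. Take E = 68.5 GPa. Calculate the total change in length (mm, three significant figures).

4.10 mm

A = 1640 mm².
δ_mech = NL/(AE) = 493000·934/(1640·68500) = 4.098 mm.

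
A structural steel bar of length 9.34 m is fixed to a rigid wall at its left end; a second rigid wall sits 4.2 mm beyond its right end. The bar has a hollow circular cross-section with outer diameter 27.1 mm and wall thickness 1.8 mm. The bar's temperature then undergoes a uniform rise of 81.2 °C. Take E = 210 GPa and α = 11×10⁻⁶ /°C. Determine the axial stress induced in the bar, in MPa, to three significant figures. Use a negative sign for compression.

-93.1 MPa

Free thermal expansion αLΔT = 11e-6 · 9340 · 81.2 = 8.342 mm.
The walls engage after the gap closes; constrained expansion = 8.342 − 4.2 = 4.142 mm.
The walls impose strain ε = −(4.142)/9340 = -4.4352e-04; σ = Eε = 210000 · -4.4352e-04 = -93.14 MPa.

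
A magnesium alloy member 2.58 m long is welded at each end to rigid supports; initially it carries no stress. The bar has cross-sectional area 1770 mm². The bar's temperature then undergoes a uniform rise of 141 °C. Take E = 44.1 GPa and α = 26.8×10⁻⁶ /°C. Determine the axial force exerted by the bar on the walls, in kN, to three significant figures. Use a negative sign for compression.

-295 kN

Free thermal expansion αLΔT = 26.8e-6 · 2580 · 141 = 9.749 mm.
The walls impose strain ε = −(9.749)/2580 = -3.7788e-03; σ = Eε = 44100 · -3.7788e-03 = -166.6 MPa.
Wall reaction R = σ·A = -166.6·1770 = -295000 N = -295 kN.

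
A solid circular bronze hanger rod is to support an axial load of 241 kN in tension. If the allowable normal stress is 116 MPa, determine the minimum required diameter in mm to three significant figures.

51.4 mm

Required area A ≥ P/σ_allow = 241000/116 = 2078 mm².
For a solid circular section, d ≥ √(4A/π) = 51.43 mm.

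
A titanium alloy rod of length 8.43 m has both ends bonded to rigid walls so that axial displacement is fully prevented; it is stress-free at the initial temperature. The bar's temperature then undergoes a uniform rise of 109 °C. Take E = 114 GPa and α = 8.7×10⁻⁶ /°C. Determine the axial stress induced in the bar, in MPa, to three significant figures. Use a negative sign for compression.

-108 MPa

Free thermal expansion αLΔT = 8.7e-6 · 8430 · 109 = 7.994 mm.
The walls impose strain ε = −(7.994)/8430 = -9.4830e-04; σ = Eε = 114000 · -9.4830e-04 = -108.1 MPa.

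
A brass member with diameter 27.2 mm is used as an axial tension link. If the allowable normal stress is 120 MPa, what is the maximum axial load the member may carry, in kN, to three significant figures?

69.7 kN

A = 581.1 mm².
P_max = σ_allow · A = 120 · 581.1 = 69730 N = 69.73 kN.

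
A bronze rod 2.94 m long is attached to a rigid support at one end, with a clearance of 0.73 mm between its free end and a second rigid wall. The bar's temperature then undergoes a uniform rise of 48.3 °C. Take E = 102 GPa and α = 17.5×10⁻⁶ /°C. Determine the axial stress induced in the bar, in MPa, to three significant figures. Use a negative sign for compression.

-60.9 MPa

Free thermal expansion αLΔT = 17.5e-6 · 2940 · 48.3 = 2.485 mm.
The walls engage after the gap closes; constrained expansion = 2.485 − 0.73 = 1.755 mm.
The walls impose strain ε = −(1.755)/2940 = -5.9695e-04; σ = Eε = 102000 · -5.9695e-04 = -60.89 MPa.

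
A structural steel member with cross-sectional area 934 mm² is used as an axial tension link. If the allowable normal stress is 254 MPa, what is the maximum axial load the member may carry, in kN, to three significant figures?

237 kN

P_max = σ_allow · A = 254 · 934 = 237200 N = 237.2 kN.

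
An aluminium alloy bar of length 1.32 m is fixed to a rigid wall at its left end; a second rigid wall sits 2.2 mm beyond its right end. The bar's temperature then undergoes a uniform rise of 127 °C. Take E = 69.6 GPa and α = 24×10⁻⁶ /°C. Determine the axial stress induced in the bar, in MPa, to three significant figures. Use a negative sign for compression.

Free thermal expansion αLΔT = 24e-6 · 1320 · 127 = 4.023 mm.
The walls engage after the gap closes; constrained expansion = 4.023 − 2.2 = 1.823 mm.
The walls impose strain ε = −(1.823)/1320 = -1.3813e-03; σ = Eε = 69600 · -1.3813e-03 = -96.14 MPa.

-96.1 MPa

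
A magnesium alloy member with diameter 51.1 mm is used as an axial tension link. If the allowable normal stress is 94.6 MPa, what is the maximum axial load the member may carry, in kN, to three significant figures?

194 kN

A = 2051 mm².
P_max = σ_allow · A = 94.6 · 2051 = 194000 N = 194 kN.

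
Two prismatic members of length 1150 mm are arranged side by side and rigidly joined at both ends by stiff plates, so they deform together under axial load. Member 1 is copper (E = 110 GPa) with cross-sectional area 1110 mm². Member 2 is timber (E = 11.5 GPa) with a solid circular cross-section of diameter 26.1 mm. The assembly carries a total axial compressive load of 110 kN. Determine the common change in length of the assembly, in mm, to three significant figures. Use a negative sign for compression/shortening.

A_2 = 535 mm².
Equal strain + equilibrium ⇒ each member carries load in proportion to AE: A₁E₁ = 122100000 N, A₂E₂ = 6153000 N, ΣAE = 128300000 N.
δ = PL/ΣAE = -110000·1150/128300000 = -0.9863 mm.

-0.986 mm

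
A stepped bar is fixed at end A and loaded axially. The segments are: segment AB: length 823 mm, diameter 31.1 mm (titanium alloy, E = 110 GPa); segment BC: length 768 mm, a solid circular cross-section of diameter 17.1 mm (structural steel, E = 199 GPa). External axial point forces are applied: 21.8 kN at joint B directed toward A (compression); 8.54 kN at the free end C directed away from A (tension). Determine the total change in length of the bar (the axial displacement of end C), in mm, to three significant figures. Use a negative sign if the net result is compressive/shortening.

0.0129 mm

Internal axial forces (sectioning from the free end, tension +): N_BC = 8.54 kN, N_AB = -13.26 kN.
A_AB = 759.6 mm².
A_BC = 229.7 mm².
δ_AB = -13260·823/(759.6·110000) = -0.1306 mm
δ_BC = 8540·768/(229.7·199000) = 0.1435 mm
δ = Σδ_i = 0.01291 mm.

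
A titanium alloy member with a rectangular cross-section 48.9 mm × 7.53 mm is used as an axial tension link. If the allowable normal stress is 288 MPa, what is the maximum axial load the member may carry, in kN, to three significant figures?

A = 368.2 mm².
P_max = σ_allow · A = 288 · 368.2 = 106000 N = 106 kN.

106 kN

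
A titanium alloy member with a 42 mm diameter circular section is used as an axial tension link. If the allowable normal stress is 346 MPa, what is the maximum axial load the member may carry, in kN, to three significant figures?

479 kN

A = 1385 mm².
P_max = σ_allow · A = 346 · 1385 = 479400 N = 479.4 kN.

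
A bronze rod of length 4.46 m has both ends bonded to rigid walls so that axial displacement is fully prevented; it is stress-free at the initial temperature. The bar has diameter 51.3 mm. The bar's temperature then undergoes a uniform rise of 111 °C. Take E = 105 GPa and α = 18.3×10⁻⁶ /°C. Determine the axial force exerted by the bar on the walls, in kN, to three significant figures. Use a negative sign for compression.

Free thermal expansion αLΔT = 18.3e-6 · 4460 · 111 = 9.06 mm.
The walls impose strain ε = −(9.06)/4460 = -2.0313e-03; σ = Eε = 105000 · -2.0313e-03 = -213.3 MPa.
Wall reaction R = σ·A = -213.3·2067 = -440800 N = -440.8 kN.

-441 kN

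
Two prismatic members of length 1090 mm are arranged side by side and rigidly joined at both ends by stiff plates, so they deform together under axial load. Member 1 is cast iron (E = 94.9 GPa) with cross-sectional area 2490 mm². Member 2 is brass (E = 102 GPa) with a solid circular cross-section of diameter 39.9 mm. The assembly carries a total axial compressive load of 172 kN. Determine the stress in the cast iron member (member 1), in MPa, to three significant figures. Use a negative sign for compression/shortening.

-44.9 MPa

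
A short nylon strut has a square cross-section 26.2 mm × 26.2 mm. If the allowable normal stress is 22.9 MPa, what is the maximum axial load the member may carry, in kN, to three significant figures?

15.7 kN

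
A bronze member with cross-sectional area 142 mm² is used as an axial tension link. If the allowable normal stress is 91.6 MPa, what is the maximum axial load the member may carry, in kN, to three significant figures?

13.0 kN

P_max = σ_allow · A = 91.6 · 142 = 13010 N = 13.01 kN.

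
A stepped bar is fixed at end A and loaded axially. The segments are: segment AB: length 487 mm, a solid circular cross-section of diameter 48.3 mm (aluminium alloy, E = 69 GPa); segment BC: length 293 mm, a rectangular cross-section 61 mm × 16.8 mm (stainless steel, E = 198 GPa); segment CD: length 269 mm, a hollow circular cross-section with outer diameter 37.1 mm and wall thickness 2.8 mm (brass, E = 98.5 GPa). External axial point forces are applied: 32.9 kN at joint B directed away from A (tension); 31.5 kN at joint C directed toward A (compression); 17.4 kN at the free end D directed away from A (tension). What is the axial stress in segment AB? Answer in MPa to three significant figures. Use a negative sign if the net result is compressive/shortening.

Internal axial forces (sectioning from the free end, tension +): N_CD = 17.4 kN, N_BC = -14.1 kN, N_AB = 18.8 kN.
A_AB = 1832 mm².
σ_AB = N_AB/A_AB = 18800/1832 = 10.26 MPa.

10.3 MPa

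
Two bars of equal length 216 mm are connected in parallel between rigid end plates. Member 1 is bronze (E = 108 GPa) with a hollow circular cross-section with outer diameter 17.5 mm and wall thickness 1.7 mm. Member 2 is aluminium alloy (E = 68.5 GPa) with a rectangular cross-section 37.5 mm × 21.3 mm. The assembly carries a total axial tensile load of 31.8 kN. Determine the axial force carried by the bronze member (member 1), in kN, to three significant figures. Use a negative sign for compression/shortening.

A_1 = 84.38 mm².
A_2 = 798.8 mm².
Equal strain + equilibrium ⇒ each member carries load in proportion to AE: A₁E₁ = 9113000 N, A₂E₂ = 54710000 N, ΣAE = 63830000 N.
F₁ = P·A₁E₁/ΣAE = 31800·9113000/63830000 = 4540 N.

4.54 kN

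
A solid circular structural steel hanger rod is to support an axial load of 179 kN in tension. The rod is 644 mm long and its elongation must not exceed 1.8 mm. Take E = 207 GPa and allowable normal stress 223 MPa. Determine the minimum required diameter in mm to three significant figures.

Required area A ≥ P/σ_allow = 179000/223 = 802.7 mm².
For a solid circular section, d ≥ √(4A/π) = 31.97 mm.
Elongation limit: A ≥ PL/(Eδ_allow) = 179000·644/(207000·1.8) = 309.4 mm² ⇒ d ≥ 19.85 mm.
The stress limit governs.

32.0 mm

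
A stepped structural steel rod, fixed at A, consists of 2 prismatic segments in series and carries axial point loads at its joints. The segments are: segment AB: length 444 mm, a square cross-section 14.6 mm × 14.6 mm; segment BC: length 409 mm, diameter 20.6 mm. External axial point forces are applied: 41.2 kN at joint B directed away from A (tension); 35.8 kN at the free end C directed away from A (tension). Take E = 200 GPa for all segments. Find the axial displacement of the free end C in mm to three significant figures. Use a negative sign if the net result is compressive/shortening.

Internal axial forces (sectioning from the free end, tension +): N_BC = 35.8 kN, N_AB = 77 kN.
A_AB = 213.2 mm².
A_BC = 333.3 mm².
δ_AB = 77000·444/(213.2·200000) = 0.8019 mm
δ_BC = 35800·409/(333.3·200000) = 0.2197 mm
δ = Σδ_i = 1.022 mm.

1.02 mm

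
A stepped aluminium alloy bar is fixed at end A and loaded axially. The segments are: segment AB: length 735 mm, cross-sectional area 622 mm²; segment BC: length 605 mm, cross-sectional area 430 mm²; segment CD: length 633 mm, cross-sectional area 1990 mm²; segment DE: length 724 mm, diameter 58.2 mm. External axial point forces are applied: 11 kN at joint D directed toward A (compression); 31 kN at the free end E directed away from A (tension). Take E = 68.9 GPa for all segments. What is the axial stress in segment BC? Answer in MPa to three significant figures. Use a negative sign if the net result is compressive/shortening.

46.5 MPa

Internal axial forces (sectioning from the free end, tension +): N_DE = 31 kN, N_CD = 20 kN, N_BC = 20 kN, N_AB = 20 kN.
σ_BC = N_BC/A_BC = 20000/430 = 46.51 MPa.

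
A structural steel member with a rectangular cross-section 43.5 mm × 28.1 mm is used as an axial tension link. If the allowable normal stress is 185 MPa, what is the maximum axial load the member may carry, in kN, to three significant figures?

226 kN

A = 1222 mm².
P_max = σ_allow · A = 185 · 1222 = 226100 N = 226.1 kN.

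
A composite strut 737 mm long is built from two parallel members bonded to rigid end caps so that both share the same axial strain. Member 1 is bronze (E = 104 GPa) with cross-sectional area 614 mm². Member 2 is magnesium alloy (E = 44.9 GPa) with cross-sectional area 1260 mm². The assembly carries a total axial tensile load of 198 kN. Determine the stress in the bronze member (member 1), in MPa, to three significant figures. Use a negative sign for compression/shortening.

Equal strain + equilibrium ⇒ each member carries load in proportion to AE: A₁E₁ = 63860000 N, A₂E₂ = 56570000 N, ΣAE = 120400000 N.
σ₁ = P·E₁/ΣAE = 198000·104000/120400000 = 171 MPa.

171 MPa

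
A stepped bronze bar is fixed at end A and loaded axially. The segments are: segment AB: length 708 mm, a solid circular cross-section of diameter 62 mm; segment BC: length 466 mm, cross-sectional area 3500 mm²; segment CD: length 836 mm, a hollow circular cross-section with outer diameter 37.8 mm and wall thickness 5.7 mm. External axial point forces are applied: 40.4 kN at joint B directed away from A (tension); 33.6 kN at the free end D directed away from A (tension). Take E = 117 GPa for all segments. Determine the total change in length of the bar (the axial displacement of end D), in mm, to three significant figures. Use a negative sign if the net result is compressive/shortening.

0.604 mm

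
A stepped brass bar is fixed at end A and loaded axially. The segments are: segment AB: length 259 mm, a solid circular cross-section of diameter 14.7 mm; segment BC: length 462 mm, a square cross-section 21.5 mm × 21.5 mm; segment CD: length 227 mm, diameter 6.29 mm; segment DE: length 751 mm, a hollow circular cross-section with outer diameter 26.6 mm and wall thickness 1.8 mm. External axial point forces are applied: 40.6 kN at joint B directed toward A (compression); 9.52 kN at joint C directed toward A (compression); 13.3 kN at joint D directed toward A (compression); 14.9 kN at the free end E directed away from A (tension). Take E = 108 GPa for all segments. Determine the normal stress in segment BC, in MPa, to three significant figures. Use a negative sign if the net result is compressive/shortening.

Internal axial forces (sectioning from the free end, tension +): N_DE = 14.9 kN, N_CD = 1.6 kN, N_BC = -7.92 kN, N_AB = -48.52 kN.
A_BC = 462.2 mm².
σ_BC = N_BC/A_BC = -7920/462.2 = -17.13 MPa.

-17.1 MPa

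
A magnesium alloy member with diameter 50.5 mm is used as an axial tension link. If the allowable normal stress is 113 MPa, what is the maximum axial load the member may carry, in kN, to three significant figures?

A = 2003 mm².
P_max = σ_allow · A = 113 · 2003 = 226300 N = 226.3 kN.

226 kN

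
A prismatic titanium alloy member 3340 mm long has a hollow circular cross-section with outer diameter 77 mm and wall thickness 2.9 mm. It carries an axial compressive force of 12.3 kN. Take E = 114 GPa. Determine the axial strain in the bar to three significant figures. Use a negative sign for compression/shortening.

-1.60e-04

A = 675.1 mm².
σ = N/A = -18.22 MPa; ε = σ/E = -18.22/114000 = -1.598e-04.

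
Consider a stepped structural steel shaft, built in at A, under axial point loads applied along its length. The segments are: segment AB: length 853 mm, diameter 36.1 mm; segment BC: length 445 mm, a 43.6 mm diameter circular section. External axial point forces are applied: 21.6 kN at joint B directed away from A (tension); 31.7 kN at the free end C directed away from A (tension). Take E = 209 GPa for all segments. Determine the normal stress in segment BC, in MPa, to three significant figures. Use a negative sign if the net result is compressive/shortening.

21.2 MPa

Internal axial forces (sectioning from the free end, tension +): N_BC = 31.7 kN, N_AB = 53.3 kN.
A_BC = 1493 mm².
σ_BC = N_BC/A_BC = 31700/1493 = 21.23 MPa.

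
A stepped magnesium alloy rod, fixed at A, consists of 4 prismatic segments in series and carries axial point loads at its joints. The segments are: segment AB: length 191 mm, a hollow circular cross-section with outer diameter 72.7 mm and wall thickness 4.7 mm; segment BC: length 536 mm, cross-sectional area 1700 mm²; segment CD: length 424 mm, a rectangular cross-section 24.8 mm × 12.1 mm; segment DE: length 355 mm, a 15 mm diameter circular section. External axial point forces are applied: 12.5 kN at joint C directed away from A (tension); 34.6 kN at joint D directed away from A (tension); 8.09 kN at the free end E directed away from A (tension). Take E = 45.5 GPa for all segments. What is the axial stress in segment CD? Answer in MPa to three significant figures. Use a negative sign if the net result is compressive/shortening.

142 MPa

Internal axial forces (sectioning from the free end, tension +): N_DE = 8.09 kN, N_CD = 42.69 kN, N_BC = 55.19 kN, N_AB = 55.19 kN.
A_CD = 300.1 mm².
σ_CD = N_CD/A_CD = 42690/300.1 = 142.3 MPa.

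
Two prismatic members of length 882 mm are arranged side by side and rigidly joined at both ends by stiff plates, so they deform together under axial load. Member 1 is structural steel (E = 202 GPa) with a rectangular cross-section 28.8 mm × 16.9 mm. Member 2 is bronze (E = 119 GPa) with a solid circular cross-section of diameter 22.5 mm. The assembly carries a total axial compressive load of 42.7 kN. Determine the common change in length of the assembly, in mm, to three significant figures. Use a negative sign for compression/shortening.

A_1 = 486.7 mm².
A_2 = 397.6 mm².
Equal strain + equilibrium ⇒ each member carries load in proportion to AE: A₁E₁ = 98320000 N, A₂E₂ = 47320000 N, ΣAE = 145600000 N.
δ = PL/ΣAE = -42700·882/145600000 = -0.2586 mm.

-0.259 mm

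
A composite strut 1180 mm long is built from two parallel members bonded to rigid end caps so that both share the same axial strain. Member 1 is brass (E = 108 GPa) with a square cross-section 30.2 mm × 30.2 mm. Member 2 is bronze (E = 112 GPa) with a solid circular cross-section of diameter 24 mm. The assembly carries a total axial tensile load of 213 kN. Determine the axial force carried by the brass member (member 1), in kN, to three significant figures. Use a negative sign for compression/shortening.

A_1 = 912 mm².
A_2 = 452.4 mm².
Equal strain + equilibrium ⇒ each member carries load in proportion to AE: A₁E₁ = 98500000 N, A₂E₂ = 50670000 N, ΣAE = 149200000 N.
F₁ = P·A₁E₁/ΣAE = 213000·98500000/149200000 = 140700 N.

141 kN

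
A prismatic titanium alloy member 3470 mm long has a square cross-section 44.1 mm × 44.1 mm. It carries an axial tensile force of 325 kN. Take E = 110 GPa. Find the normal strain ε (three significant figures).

A = 1945 mm².
σ = N/A = 167.1 MPa; ε = σ/E = 167.1/110000 = 1.519e-03.

0.00152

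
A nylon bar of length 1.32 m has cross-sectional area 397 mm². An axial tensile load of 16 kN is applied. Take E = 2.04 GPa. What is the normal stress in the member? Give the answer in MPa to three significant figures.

40.3 MPa

σ = N/A = 16000/397 = 40.3 MPa.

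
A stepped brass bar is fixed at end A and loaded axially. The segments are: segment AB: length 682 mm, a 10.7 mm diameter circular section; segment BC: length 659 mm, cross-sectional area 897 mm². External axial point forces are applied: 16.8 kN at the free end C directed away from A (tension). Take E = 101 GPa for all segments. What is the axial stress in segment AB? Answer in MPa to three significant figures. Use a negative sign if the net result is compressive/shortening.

187 MPa

Internal axial forces (sectioning from the free end, tension +): N_BC = 16.8 kN, N_AB = 16.8 kN.
A_AB = 89.92 mm².
σ_AB = N_AB/A_AB = 16800/89.92 = 186.8 MPa.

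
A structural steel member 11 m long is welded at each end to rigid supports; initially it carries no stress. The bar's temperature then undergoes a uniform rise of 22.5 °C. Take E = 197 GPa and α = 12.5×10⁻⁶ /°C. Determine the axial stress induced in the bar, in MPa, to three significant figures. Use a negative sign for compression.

-55.4 MPa

Free thermal expansion αLΔT = 12.5e-6 · 11000 · 22.5 = 3.094 mm.
The walls impose strain ε = −(3.094)/11000 = -2.8125e-04; σ = Eε = 197000 · -2.8125e-04 = -55.41 MPa.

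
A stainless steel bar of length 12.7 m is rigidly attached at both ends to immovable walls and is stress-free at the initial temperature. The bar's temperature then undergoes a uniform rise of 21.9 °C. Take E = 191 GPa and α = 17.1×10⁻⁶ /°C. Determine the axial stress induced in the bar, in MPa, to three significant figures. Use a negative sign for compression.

-71.5 MPa

Free thermal expansion αLΔT = 17.1e-6 · 12700 · 21.9 = 4.756 mm.
The walls impose strain ε = −(4.756)/12700 = -3.7449e-04; σ = Eε = 191000 · -3.7449e-04 = -71.53 MPa.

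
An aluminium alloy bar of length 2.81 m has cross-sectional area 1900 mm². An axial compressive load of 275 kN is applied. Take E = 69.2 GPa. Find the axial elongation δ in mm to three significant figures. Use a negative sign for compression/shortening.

δ_mech = NL/(AE) = -275000·2810/(1900·69200) = -5.877 mm.

-5.88 mm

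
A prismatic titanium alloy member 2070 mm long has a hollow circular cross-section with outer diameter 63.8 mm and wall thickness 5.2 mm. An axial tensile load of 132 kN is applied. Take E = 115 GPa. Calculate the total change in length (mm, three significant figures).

2.48 mm

A = 957.3 mm².
δ_mech = NL/(AE) = 132000·2070/(957.3·115000) = 2.482 mm.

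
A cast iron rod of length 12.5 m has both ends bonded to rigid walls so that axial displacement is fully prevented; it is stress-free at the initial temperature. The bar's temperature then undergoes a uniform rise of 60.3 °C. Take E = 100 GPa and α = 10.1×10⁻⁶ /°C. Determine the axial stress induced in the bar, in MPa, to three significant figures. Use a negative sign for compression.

-60.9 MPa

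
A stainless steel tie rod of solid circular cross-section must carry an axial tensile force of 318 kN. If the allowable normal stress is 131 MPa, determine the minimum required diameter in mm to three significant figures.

Required area A ≥ P/σ_allow = 318000/131 = 2427 mm².
For a solid circular section, d ≥ √(4A/π) = 55.59 mm.

55.6 mm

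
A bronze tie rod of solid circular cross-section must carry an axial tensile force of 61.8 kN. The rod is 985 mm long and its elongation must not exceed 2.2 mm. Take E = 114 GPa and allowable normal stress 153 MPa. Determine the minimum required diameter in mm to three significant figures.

Required area A ≥ P/σ_allow = 61800/153 = 403.9 mm².
For a solid circular section, d ≥ √(4A/π) = 22.68 mm.
Elongation limit: A ≥ PL/(Eδ_allow) = 61800·985/(114000·2.2) = 242.7 mm² ⇒ d ≥ 17.58 mm.
The stress limit governs.

22.7 mm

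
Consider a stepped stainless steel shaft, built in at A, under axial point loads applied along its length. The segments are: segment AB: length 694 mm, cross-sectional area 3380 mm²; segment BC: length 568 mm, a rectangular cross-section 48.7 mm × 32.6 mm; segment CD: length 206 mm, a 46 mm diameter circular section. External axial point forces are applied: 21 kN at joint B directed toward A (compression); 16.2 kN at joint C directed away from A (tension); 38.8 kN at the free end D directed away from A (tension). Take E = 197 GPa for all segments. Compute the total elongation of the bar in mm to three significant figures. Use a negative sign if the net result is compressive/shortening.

0.160 mm

Internal axial forces (sectioning from the free end, tension +): N_CD = 38.8 kN, N_BC = 55 kN, N_AB = 34 kN.
A_BC = 1588 mm².
A_CD = 1662 mm².
δ_AB = 34000·694/(3380·197000) = 0.03544 mm
δ_BC = 55000·568/(1588·197000) = 0.09988 mm
δ_CD = 38800·206/(1662·197000) = 0.02441 mm
δ = Σδ_i = 0.1597 mm.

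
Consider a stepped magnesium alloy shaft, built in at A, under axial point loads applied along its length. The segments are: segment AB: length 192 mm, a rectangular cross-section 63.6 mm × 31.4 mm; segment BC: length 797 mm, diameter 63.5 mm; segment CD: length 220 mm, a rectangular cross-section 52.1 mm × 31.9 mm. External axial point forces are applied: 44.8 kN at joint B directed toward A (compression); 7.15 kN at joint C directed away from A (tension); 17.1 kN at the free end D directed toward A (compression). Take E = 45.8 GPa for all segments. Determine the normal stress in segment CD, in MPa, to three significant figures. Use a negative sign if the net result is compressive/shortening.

Internal axial forces (sectioning from the free end, tension +): N_CD = -17.1 kN, N_BC = -9.95 kN, N_AB = -54.75 kN.
A_CD = 1662 mm².
σ_CD = N_CD/A_CD = -17100/1662 = -10.29 MPa.

-10.3 MPa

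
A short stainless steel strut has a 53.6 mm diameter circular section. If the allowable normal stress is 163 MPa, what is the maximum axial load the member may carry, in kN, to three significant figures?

368 kN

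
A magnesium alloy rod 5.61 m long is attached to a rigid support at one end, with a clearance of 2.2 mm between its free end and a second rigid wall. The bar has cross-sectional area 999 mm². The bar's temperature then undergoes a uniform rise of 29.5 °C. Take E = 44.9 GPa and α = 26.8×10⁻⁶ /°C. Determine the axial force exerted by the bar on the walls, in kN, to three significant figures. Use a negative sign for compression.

Free thermal expansion αLΔT = 26.8e-6 · 5610 · 29.5 = 4.435 mm.
The walls engage after the gap closes; constrained expansion = 4.435 − 2.2 = 2.235 mm.
The walls impose strain ε = −(2.235)/5610 = -3.9844e-04; σ = Eε = 44900 · -3.9844e-04 = -17.89 MPa.
Wall reaction R = σ·A = -17.89·999 = -17870 N = -17.87 kN.

-17.9 kN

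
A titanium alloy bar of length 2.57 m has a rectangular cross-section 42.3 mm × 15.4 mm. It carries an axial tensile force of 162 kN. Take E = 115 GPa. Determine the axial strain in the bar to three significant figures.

0.00216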